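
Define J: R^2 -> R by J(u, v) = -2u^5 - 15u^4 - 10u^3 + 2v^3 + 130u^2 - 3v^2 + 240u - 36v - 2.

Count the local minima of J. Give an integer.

2

J separates as a function of u plus a function of v, so ∇J=0 decouples.
∂J/∂u = -10(u - 2)(u + 1)(u + 3)(u + 4) = 0 at u ∈ {-4, -3, -1, 2}; ∂J/∂v = 6(v - 3)(v + 2) = 0 at v ∈ {-2, 3}.
The Hessian is diagonal: diag(J_uu, J_vv). Second derivatives: J_uu(-4)=180, J_uu(-3)=-100, J_uu(-1)=180, J_uu(2)=-900; J_vv(-2)=-30, J_vv(3)=30.
Local minima occur where both diagonal entries positive: (-4, 3), (-1, 3). Count: 2.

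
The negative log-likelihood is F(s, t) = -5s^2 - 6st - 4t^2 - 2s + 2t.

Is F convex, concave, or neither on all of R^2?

concave

F is quadratic, so its Hessian is the constant matrix H = [[-10, -6], [-6, -8]].
det(H) = 44, tr(H) = -18.
det(H) > 0 and tr(H) < 0, so H is negative definite everywhere: concave.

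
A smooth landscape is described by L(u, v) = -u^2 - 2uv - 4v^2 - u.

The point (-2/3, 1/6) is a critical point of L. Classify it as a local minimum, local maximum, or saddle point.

local maximum

The Hessian of L is constant: H = [[-2, -2], [-2, -8]].
det(H) = (-2)·(-8) − (-2)² = 12.
det(H) > 0 and tr(H) = -10 < 0, so H is negative definite and the point is a local maximum.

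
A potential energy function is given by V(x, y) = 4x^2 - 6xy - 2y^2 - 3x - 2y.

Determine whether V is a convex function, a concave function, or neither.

neither

V is quadratic, so its Hessian is the constant matrix H = [[8, -6], [-6, -4]].
det(H) = -68, tr(H) = 4.
det(H) < 0, so H is indefinite: neither convex nor concave.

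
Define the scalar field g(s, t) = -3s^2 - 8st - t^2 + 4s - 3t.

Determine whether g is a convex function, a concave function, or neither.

g is quadratic, so its Hessian is the constant matrix H = [[-6, -8], [-8, -2]].
det(H) = -52, tr(H) = -8.
det(H) < 0, so H is indefinite: neither convex nor concave.

neither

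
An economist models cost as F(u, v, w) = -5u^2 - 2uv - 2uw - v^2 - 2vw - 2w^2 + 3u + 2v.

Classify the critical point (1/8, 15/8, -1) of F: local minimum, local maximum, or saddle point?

The Hessian is constant: H = [[-10, -2, -2], [-2, -2, -2], [-2, -2, -4]].
Leading principal minors: Δ₁ = -10, Δ₂ = 16, Δ₃ = -32.
The minors alternate sign starting negative (−, +, −), so H is negative definite: a local maximum.

local maximum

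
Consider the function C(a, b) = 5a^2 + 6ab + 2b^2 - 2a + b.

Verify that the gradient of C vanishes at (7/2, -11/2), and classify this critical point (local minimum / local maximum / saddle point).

∇C = (10a + 6b - 2, 6a + 4b + 1); substituting (7/2, -11/2) gives ∇C = (0, 0), so (7/2, -11/2) is indeed a critical point.
The Hessian of C is constant: H = [[10, 6], [6, 4]].
det(H) = 10·4 − 6² = 4.
det(H) > 0 and tr(H) = 14 > 0, so H is positive definite and the point is a local minimum.

local minimum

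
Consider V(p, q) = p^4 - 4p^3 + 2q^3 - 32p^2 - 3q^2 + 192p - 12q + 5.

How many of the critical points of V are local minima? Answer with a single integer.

V separates as a function of p plus a function of q, so ∇V=0 decouples.
∂V/∂p = 4(p - 4)(p - 3)(p + 4) = 0 at p ∈ {-4, 3, 4}; ∂V/∂q = 6(q - 2)(q + 1) = 0 at q ∈ {-1, 2}.
The Hessian is diagonal: diag(V_pp, V_qq). Second derivatives: V_pp(-4)=224, V_pp(3)=-28, V_pp(4)=32; V_qq(-1)=-18, V_qq(2)=18.
Local minima occur where both diagonal entries positive: (-4, 2), (4, 2). Count: 2.

2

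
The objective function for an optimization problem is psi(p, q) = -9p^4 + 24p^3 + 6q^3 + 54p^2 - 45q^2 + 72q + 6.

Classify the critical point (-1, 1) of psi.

local maximum

The mixed partial ∂²psi/∂p∂q is 0, so the Hessian at any point is diag(psi_pp, psi_qq) = diag(36(-3p^2 + 4p + 3), 18(2q - 5)).
At (-1, 1): H = diag(-144, -54).
Both eigenvalues are negative, so H is negative definite: a local maximum.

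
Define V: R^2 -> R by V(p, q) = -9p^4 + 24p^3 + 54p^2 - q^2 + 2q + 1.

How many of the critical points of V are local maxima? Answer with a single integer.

V separates as a function of p plus a function of q, so ∇V=0 decouples.
∂V/∂p = -36p(p - 3)(p + 1) = 0 at p ∈ {-1, 0, 3}; ∂V/∂q = -2(q - 1) = 0 at q ∈ {1}.
The Hessian is diagonal: diag(V_pp, V_qq). Second derivatives: V_pp(-1)=-144, V_pp(0)=108, V_pp(3)=-432; V_qq(1)=-2.
Local maxima occur where both diagonal entries negative: (-1, 1), (3, 1). Count: 2.

2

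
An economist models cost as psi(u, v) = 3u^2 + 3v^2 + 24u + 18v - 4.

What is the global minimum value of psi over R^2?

-79

psi(u,v) separates as P(u) + Q(v) − 4, so its minimum is min P + min Q − 4.
P'(u) = 6u + 24 vanishes at u ∈ {-4}; Q'(v) = 6v + 18 vanishes at v ∈ {-3}.
Local minima of P (where P''>0): P(-4)=-48. Local minima of Q: Q(-3)=-27.
So the global minimum of psi is P(-4) + Q(-3) − 4 = -48 − 27 − 4 = -79, attained at (-4, -3).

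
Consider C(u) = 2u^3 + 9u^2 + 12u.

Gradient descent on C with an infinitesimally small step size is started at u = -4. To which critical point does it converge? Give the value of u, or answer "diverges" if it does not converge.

diverges

C'(u) = 6(u + 1)(u + 2), so C'(-4) = 36.
Gradient descent moves in the -C' direction, i.e. u is decreasing.
There is no critical point below u=-4, and C' keeps the same sign, so the iterate runs off to −∞.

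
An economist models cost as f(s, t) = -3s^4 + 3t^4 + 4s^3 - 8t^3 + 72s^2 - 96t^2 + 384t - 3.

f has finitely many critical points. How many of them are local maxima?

f separates as a function of s plus a function of t, so ∇f=0 decouples.
∂f/∂s = -12s(s - 4)(s + 3) = 0 at s ∈ {-3, 0, 4}; ∂f/∂t = 12(t - 4)(t - 2)(t + 4) = 0 at t ∈ {-4, 2, 4}.
The Hessian is diagonal: diag(f_ss, f_tt). Second derivatives: f_ss(-3)=-252, f_ss(0)=144, f_ss(4)=-336; f_tt(-4)=576, f_tt(2)=-144, f_tt(4)=192.
Local maxima occur where both diagonal entries negative: (-3, 2), (4, 2). Count: 2.

2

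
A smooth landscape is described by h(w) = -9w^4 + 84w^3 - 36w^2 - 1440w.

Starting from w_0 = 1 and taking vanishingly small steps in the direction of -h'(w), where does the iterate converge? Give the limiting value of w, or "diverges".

h'(w) = -36(w - 5)(w - 4)(w + 2), so h'(1) = -1296.
Gradient descent moves in the -h' direction, i.e. w is increasing.
The nearest critical point in that direction is w = 4, where h'' = 216 > 0 (a local minimum). The iterate converges there.

4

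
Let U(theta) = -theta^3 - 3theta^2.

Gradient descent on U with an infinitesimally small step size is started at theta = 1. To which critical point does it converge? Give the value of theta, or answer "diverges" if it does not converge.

U'(theta) = -3theta(theta + 2), so U'(1) = -9.
Gradient descent moves in the -U' direction, i.e. theta is increasing.
There is no critical point above theta=1, and U' keeps the same sign, so the iterate runs off to +∞.

diverges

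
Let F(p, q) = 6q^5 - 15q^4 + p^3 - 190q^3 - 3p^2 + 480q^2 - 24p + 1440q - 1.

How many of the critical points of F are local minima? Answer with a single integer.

2

F separates as a function of p plus a function of q, so ∇F=0 decouples.
∂F/∂p = 3(p - 4)(p + 2) = 0 at p ∈ {-2, 4}; ∂F/∂q = 30(q - 4)(q - 3)(q + 1)(q + 4) = 0 at q ∈ {-4, -1, 3, 4}.
The Hessian is diagonal: diag(F_pp, F_qq). Second derivatives: F_pp(-2)=-18, F_pp(4)=18; F_qq(-4)=-5040, F_qq(-1)=1800, F_qq(3)=-840, F_qq(4)=1200.
Local minima occur where both diagonal entries positive: (4, -1), (4, 4). Count: 2.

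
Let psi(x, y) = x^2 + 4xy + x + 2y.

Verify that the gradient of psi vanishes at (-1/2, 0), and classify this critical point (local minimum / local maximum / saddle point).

saddle point

∇psi = (2x + 4y + 1, 4x + 2); substituting (-1/2, 0) gives ∇psi = (0, 0), so (-1/2, 0) is indeed a critical point.
The Hessian of psi is constant: H = [[2, 4], [4, 0]].
det(H) = 2·0 − 4² = -16.
Since det(H) < 0, H is indefinite and the critical point is a saddle point.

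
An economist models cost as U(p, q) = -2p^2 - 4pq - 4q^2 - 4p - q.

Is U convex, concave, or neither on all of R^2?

concave

U is quadratic, so its Hessian is the constant matrix H = [[-4, -4], [-4, -8]].
det(H) = 16, tr(H) = -12.
det(H) > 0 and tr(H) < 0, so H is negative definite everywhere: concave.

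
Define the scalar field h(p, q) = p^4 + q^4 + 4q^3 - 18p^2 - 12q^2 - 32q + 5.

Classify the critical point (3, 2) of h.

The mixed partial ∂²h/∂p∂q is 0, so the Hessian at any point is diag(h_pp, h_qq) = diag(12(p^2 - 3), 12(q^2 + 2q - 2)).
At (3, 2): H = diag(72, 72).
Both eigenvalues are positive, so H is positive definite: a local minimum.

local minimum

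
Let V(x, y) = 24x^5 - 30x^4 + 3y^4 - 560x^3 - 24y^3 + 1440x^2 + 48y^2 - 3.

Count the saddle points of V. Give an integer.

V separates as a function of x plus a function of y, so ∇V=0 decouples.
∂V/∂x = 120x(x - 3)(x - 2)(x + 4) = 0 at x ∈ {-4, 0, 2, 3}; ∂V/∂y = 12y(y - 4)(y - 2) = 0 at y ∈ {0, 2, 4}.
The Hessian is diagonal: diag(V_xx, V_yy). Second derivatives: V_xx(-4)=-20160, V_xx(0)=2880, V_xx(2)=-1440, V_xx(3)=2520; V_yy(0)=96, V_yy(2)=-48, V_yy(4)=96.
Saddle points occur where the two diagonal entries have opposite signs: (-4, 0), (-4, 4), (0, 2), (2, 0), (2, 4), (3, 2). Count: 6.

6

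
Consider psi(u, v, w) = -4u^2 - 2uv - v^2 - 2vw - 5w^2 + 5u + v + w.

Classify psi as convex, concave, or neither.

psi is quadratic, so its Hessian is the constant matrix H = [[-8, -2, 0], [-2, -2, -2], [0, -2, -10]].
Leading principal minors: -8, 12, -88.
Signs alternate −, +, − ⇒ H ≺ 0 ⇒ concave.

concave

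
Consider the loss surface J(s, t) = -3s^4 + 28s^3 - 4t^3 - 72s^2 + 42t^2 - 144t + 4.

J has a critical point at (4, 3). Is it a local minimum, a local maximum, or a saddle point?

saddle point

The mixed partial ∂²J/∂s∂t is 0, so the Hessian at any point is diag(J_ss, J_tt) = diag(12(-3s^2 + 14s - 12), 12(-2t + 7)).
At (4, 3): H = diag(-48, 12).
The eigenvalues have opposite signs, so H is indefinite: a saddle point.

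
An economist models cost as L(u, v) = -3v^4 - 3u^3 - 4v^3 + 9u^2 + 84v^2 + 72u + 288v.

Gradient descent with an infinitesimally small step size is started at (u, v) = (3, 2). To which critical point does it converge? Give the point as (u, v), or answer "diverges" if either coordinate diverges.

L is separable, so gradient descent decouples: u follows -∂L/∂u, v follows -∂L/∂v.
∂L/∂u = -9(u - 4)(u + 2); at u=3 this is 45, so u decreases.
∂L/∂v = -12(v - 4)(v + 2)(v + 3); at v=2 this is 480, so v decreases.
u converges to its nearest critical value -2 (a local min of the u-part); v converges to -2. The iterate converges to (-2, -2).

(-2, -2)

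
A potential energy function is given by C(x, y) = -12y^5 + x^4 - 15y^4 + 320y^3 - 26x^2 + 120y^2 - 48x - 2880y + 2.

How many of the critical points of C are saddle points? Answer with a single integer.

6

C separates as a function of x plus a function of y, so ∇C=0 decouples.
∂C/∂x = 4(x - 4)(x + 1)(x + 3) = 0 at x ∈ {-3, -1, 4}; ∂C/∂y = -60(y - 3)(y - 2)(y + 2)(y + 4) = 0 at y ∈ {-4, -2, 2, 3}.
The Hessian is diagonal: diag(C_xx, C_yy). Second derivatives: C_xx(-3)=56, C_xx(-1)=-40, C_xx(4)=140; C_yy(-4)=5040, C_yy(-2)=-2400, C_yy(2)=1440, C_yy(3)=-2100.
Saddle points occur where the two diagonal entries have opposite signs: (-3, -2), (-3, 3), (-1, -4), (-1, 2), (4, -2), (4, 3). Count: 6.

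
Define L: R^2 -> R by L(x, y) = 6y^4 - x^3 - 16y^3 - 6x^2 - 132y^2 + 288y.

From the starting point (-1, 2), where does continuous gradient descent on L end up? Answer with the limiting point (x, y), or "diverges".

(-4, 4)

L is separable, so gradient descent decouples: x follows -∂L/∂x, y follows -∂L/∂y.
∂L/∂x = -3x(x + 4); at x=-1 this is 9, so x decreases.
∂L/∂y = 24(y - 4)(y - 1)(y + 3); at y=2 this is -240, so y increases.
x converges to its nearest critical value -4 (a local min of the x-part); y converges to 4. The iterate converges to (-4, 4).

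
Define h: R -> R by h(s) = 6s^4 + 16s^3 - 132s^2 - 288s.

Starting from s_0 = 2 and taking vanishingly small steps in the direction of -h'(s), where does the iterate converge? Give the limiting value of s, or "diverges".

h'(s) = 24(s - 3)(s + 1)(s + 4), so h'(2) = -432.
Gradient descent moves in the -h' direction, i.e. s is increasing.
The nearest critical point in that direction is s = 3, where h'' = 672 > 0 (a local minimum). The iterate converges there.

3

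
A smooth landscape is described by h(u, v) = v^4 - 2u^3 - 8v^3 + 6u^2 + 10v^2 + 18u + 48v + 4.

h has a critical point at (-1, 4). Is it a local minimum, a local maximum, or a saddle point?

The mixed partial ∂²h/∂u∂v is 0, so the Hessian at any point is diag(h_uu, h_vv) = diag(12(-u + 1), 4(3v^2 - 12v + 5)).
At (-1, 4): H = diag(24, 20).
Both eigenvalues are positive, so H is positive definite: a local minimum.

local minimum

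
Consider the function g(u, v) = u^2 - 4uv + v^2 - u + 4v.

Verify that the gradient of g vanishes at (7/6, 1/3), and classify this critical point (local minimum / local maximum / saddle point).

saddle point

∇g = (2u - 4v - 1, -4u + 2v + 4); substituting (7/6, 1/3) gives ∇g = (0, 0), so (7/6, 1/3) is indeed a critical point.
The Hessian of g is constant: H = [[2, -4], [-4, 2]].
det(H) = 2·2 − (-4)² = -12.
Since det(H) < 0, H is indefinite and the critical point is a saddle point.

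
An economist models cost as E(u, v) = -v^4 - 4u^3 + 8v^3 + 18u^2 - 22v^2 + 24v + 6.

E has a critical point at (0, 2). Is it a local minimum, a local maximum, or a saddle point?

The mixed partial ∂²E/∂u∂v is 0, so the Hessian at any point is diag(E_uu, E_vv) = diag(12(-2u + 3), 4(-3v^2 + 12v - 11)).
At (0, 2): H = diag(36, 4).
Both eigenvalues are positive, so H is positive definite: a local minimum.

local minimum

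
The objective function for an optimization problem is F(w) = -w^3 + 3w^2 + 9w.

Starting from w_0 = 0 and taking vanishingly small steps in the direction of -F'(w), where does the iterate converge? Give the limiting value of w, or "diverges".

-1

F'(w) = -3(w - 3)(w + 1), so F'(0) = 9.
Gradient descent moves in the -F' direction, i.e. w is decreasing.
The nearest critical point in that direction is w = -1, where F'' = 12 > 0 (a local minimum). The iterate converges there.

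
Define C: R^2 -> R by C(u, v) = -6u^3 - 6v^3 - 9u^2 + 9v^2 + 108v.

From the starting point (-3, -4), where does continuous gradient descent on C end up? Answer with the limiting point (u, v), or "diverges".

C is separable, so gradient descent decouples: u follows -∂C/∂u, v follows -∂C/∂v.
∂C/∂u = -18u(u + 1); at u=-3 this is -108, so u increases.
∂C/∂v = -18(v - 3)(v + 2); at v=-4 this is -252, so v increases.
u converges to its nearest critical value -1 (a local min of the u-part); v converges to -2. The iterate converges to (-1, -2).

(-1, -2)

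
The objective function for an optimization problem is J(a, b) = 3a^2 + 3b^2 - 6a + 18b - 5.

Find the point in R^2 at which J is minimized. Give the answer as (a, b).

(1, -3)

J(a,b) separates as P(a) + Q(b) − 5, so its minimum is min P + min Q − 5.
P'(a) = 6a - 6 vanishes at a ∈ {1}; Q'(b) = 6b + 18 vanishes at b ∈ {-3}.
Local minima of P (where P''>0): P(1)=-3. Local minima of Q: Q(-3)=-27.
So the global minimum of J is P(1) + Q(-3) − 5 = -3 − 27 − 5 = -35, attained at (1, -3).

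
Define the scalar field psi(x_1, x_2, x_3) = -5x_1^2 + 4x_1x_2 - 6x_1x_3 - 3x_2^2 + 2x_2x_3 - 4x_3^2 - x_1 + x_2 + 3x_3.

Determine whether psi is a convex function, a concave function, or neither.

psi is quadratic, so its Hessian is the constant matrix H = [[-10, 4, -6], [4, -6, 2], [-6, 2, -8]].
Leading principal minors: -10, 44, -192.
Signs alternate −, +, − ⇒ H ≺ 0 ⇒ concave.

concave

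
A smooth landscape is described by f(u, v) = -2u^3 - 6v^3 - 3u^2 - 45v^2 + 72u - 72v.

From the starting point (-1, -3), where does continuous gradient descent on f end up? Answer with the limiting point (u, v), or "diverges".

(-4, -4)

f is separable, so gradient descent decouples: u follows -∂f/∂u, v follows -∂f/∂v.
∂f/∂u = -6(u - 3)(u + 4); at u=-1 this is 72, so u decreases.
∂f/∂v = -18(v + 1)(v + 4); at v=-3 this is 36, so v decreases.
u converges to its nearest critical value -4 (a local min of the u-part); v converges to -4. The iterate converges to (-4, -4).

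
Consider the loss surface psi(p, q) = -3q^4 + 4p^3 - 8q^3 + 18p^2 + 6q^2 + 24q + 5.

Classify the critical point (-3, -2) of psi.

The mixed partial ∂²psi/∂p∂q is 0, so the Hessian at any point is diag(psi_pp, psi_qq) = diag(12(2p + 3), 12(-3q^2 - 4q + 1)).
At (-3, -2): H = diag(-36, -36).
Both eigenvalues are negative, so H is negative definite: a local maximum.

local maximum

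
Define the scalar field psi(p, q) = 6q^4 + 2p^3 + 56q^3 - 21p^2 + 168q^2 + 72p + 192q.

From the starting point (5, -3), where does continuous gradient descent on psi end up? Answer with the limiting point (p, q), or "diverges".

(4, -4)

psi is separable, so gradient descent decouples: p follows -∂psi/∂p, q follows -∂psi/∂q.
∂psi/∂p = 6(p - 4)(p - 3); at p=5 this is 12, so p decreases.
∂psi/∂q = 24(q + 1)(q + 2)(q + 4); at q=-3 this is 48, so q decreases.
p converges to its nearest critical value 4 (a local min of the p-part); q converges to -4. The iterate converges to (4, -4).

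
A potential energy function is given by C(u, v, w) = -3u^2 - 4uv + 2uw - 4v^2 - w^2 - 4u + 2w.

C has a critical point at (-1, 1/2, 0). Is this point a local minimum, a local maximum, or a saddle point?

The Hessian is constant: H = [[-6, -4, 2], [-4, -8, 0], [2, 0, -2]].
Leading principal minors: Δ₁ = -6, Δ₂ = 32, Δ₃ = -32.
The minors alternate sign starting negative (−, +, −), so H is negative definite: a local maximum.

local maximum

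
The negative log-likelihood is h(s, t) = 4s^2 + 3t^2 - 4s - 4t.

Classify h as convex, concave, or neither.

convex

h is quadratic, so its Hessian is the constant matrix H = [[8, 0], [0, 6]].
det(H) = 48, tr(H) = 14.
det(H) > 0 and tr(H) > 0, so H is positive definite everywhere: convex.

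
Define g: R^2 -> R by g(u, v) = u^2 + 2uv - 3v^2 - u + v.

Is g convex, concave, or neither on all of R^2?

neither

g is quadratic, so its Hessian is the constant matrix H = [[2, 2], [2, -6]].
det(H) = -16, tr(H) = -4.
det(H) < 0, so H is indefinite: neither convex nor concave.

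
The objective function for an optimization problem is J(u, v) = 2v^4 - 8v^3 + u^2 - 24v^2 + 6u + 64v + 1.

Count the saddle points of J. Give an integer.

J separates as a function of u plus a function of v, so ∇J=0 decouples.
∂J/∂u = 2(u + 3) = 0 at u ∈ {-3}; ∂J/∂v = 8(v - 4)(v - 1)(v + 2) = 0 at v ∈ {-2, 1, 4}.
The Hessian is diagonal: diag(J_uu, J_vv). Second derivatives: J_uu(-3)=2; J_vv(-2)=144, J_vv(1)=-72, J_vv(4)=144.
Saddle points occur where the two diagonal entries have opposite signs: (-3, 1). Count: 1.

1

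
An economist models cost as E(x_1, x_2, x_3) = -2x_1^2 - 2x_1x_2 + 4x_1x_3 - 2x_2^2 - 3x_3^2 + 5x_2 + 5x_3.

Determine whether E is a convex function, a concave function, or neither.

E is quadratic, so its Hessian is the constant matrix H = [[-4, -2, 4], [-2, -4, 0], [4, 0, -6]].
Leading principal minors: -4, 12, -8.
Signs alternate −, +, − ⇒ H ≺ 0 ⇒ concave.

concave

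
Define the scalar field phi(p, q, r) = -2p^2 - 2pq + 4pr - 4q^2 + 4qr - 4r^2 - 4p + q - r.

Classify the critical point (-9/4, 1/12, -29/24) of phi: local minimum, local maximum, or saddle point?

local maximum

The Hessian is constant: H = [[-4, -2, 4], [-2, -8, 4], [4, 4, -8]].
Leading principal minors: Δ₁ = -4, Δ₂ = 28, Δ₃ = -96.
The minors alternate sign starting negative (−, +, −), so H is negative definite: a local maximum.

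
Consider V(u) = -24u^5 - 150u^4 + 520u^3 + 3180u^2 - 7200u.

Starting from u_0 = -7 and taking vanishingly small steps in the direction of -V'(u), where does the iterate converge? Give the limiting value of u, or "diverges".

V'(u) = -120(u - 3)(u - 1)(u + 4)(u + 5), so V'(-7) = -57600.
Gradient descent moves in the -V' direction, i.e. u is increasing.
The nearest critical point in that direction is u = -5, where V'' = 5760 > 0 (a local minimum). The iterate converges there.

-5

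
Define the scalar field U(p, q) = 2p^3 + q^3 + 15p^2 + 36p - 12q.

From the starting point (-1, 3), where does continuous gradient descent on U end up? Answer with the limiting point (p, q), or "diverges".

U is separable, so gradient descent decouples: p follows -∂U/∂p, q follows -∂U/∂q.
∂U/∂p = 6(p + 2)(p + 3); at p=-1 this is 12, so p decreases.
∂U/∂q = 3(q - 2)(q + 2); at q=3 this is 15, so q decreases.
p converges to its nearest critical value -2 (a local min of the p-part); q converges to 2. The iterate converges to (-2, 2).

(-2, 2)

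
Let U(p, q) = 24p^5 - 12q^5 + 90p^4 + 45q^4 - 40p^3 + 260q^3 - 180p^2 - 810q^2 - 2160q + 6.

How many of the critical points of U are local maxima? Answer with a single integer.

4

U separates as a function of p plus a function of q, so ∇U=0 decouples.
∂U/∂p = 120p(p - 1)(p + 1)(p + 3) = 0 at p ∈ {-3, -1, 0, 1}; ∂U/∂q = -60(q - 4)(q - 3)(q + 1)(q + 3) = 0 at q ∈ {-3, -1, 3, 4}.
The Hessian is diagonal: diag(U_pp, U_qq). Second derivatives: U_pp(-3)=-2880, U_pp(-1)=480, U_pp(0)=-360, U_pp(1)=960; U_qq(-3)=5040, U_qq(-1)=-2400, U_qq(3)=1440, U_qq(4)=-2100.
Local maxima occur where both diagonal entries negative: (-3, -1), (-3, 4), (0, -1), (0, 4). Count: 4.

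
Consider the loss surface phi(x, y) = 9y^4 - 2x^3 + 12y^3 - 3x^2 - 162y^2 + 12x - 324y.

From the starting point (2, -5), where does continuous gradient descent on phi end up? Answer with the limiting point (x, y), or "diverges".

phi is separable, so gradient descent decouples: x follows -∂phi/∂x, y follows -∂phi/∂y.
∂phi/∂x = -6(x - 1)(x + 2); at x=2 this is -24, so x increases.
∂phi/∂y = 36(y - 3)(y + 1)(y + 3); at y=-5 this is -2304, so y increases.
The x-coordinate has no critical point in that direction and runs off to infinity.

diverges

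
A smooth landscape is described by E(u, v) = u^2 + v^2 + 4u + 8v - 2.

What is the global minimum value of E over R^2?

E(u,v) separates as P(u) + Q(v) − 2, so its minimum is min P + min Q − 2.
P'(u) = 2u + 4 vanishes at u ∈ {-2}; Q'(v) = 2v + 8 vanishes at v ∈ {-4}.
Local minima of P (where P''>0): P(-2)=-4. Local minima of Q: Q(-4)=-16.
So the global minimum of E is P(-2) + Q(-4) − 2 = -4 − 16 − 2 = -22, attained at (-2, -4).

-22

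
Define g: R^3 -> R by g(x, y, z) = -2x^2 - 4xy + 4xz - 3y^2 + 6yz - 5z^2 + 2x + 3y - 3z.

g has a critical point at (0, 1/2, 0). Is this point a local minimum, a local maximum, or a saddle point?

local maximum

The Hessian is constant: H = [[-4, -4, 4], [-4, -6, 6], [4, 6, -10]].
Leading principal minors: Δ₁ = -4, Δ₂ = 8, Δ₃ = -32.
The minors alternate sign starting negative (−, +, −), so H is negative definite: a local maximum.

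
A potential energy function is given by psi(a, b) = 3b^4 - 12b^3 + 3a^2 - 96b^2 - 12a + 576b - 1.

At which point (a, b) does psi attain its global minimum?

(2, -4)

psi(a,b) separates as P(a) + Q(b) − 1, so its minimum is min P + min Q − 1.
P'(a) = 6a - 12 vanishes at a ∈ {2}; Q'(b) = 12(b - 4)(b - 3)(b + 4) vanishes at b ∈ {-4, 3, 4}.
Local minima of P (where P''>0): P(2)=-12. Local minima of Q: Q(-4)=-2304, Q(4)=768.
So the global minimum of psi is P(2) + Q(-4) − 1 = -12 − 2304 − 1 = -2317, attained at (2, -4).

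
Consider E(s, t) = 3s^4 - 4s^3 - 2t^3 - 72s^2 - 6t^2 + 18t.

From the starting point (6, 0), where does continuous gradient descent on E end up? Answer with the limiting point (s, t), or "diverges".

(4, -3)

E is separable, so gradient descent decouples: s follows -∂E/∂s, t follows -∂E/∂t.
∂E/∂s = 12s(s - 4)(s + 3); at s=6 this is 1296, so s decreases.
∂E/∂t = -6(t - 1)(t + 3); at t=0 this is 18, so t decreases.
s converges to its nearest critical value 4 (a local min of the s-part); t converges to -3. The iterate converges to (4, -3).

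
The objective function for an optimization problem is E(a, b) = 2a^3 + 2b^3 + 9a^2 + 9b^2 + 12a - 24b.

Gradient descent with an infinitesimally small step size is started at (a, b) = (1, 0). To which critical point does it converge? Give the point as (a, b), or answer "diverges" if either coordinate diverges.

(-1, 1)

E is separable, so gradient descent decouples: a follows -∂E/∂a, b follows -∂E/∂b.
∂E/∂a = 6(a + 1)(a + 2); at a=1 this is 36, so a decreases.
∂E/∂b = 6(b - 1)(b + 4); at b=0 this is -24, so b increases.
a converges to its nearest critical value -1 (a local min of the a-part); b converges to 1. The iterate converges to (-1, 1).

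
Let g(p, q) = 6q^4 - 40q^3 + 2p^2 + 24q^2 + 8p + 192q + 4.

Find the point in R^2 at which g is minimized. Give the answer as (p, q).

g(p,q) separates as A(p) + B(q) + 4, so its minimum is min A + min B + 4.
A'(p) = 4p + 8 vanishes at p ∈ {-2}; B'(q) = 24(q - 4)(q - 2)(q + 1) vanishes at q ∈ {-1, 2, 4}.
Local minima of A (where A''>0): A(-2)=-8. Local minima of B: B(-1)=-122, B(4)=128.
So the global minimum of g is A(-2) + B(-1) + 4 = -8 − 122 + 4 = -126, attained at (-2, -1).

(-2, -1)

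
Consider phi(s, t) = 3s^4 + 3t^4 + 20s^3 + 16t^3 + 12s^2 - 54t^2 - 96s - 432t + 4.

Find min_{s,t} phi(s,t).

phi(s,t) separates as P(s) + Q(t) + 4, so its minimum is min P + min Q + 4.
P'(s) = 12(s - 1)(s + 2)(s + 4) vanishes at s ∈ {-4, -2, 1}; Q'(t) = 12(t - 3)(t + 3)(t + 4) vanishes at t ∈ {-4, -3, 3}.
Local minima of P (where P''>0): P(-4)=64, P(1)=-61. Local minima of Q: Q(-4)=608, Q(3)=-1107.
So the global minimum of phi is P(1) + Q(3) + 4 = -61 − 1107 + 4 = -1164, attained at (1, 3).

-1164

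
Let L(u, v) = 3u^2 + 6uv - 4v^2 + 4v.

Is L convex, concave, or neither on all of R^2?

L is quadratic, so its Hessian is the constant matrix H = [[6, 6], [6, -8]].
det(H) = -84, tr(H) = -2.
det(H) < 0, so H is indefinite: neither convex nor concave.

neither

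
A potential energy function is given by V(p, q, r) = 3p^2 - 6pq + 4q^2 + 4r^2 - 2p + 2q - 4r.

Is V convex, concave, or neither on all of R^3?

convex

V is quadratic, so its Hessian is the constant matrix H = [[6, -6, 0], [-6, 8, 0], [0, 0, 8]].
Leading principal minors: 6, 12, 96.
All positive ⇒ H ≻ 0 ⇒ convex.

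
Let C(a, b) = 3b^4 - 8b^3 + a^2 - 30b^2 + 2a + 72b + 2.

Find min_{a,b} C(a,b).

-151

C(a,b) separates as P(a) + Q(b) + 2, so its minimum is min P + min Q + 2.
P'(a) = 2a + 2 vanishes at a ∈ {-1}; Q'(b) = 12(b - 3)(b - 1)(b + 2) vanishes at b ∈ {-2, 1, 3}.
Local minima of P (where P''>0): P(-1)=-1. Local minima of Q: Q(-2)=-152, Q(3)=-27.
So the global minimum of C is P(-1) + Q(-2) + 2 = -1 − 152 + 2 = -151, attained at (-1, -2).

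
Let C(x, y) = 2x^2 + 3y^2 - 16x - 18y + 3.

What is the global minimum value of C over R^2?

C(x,y) separates as P(x) + Q(y) + 3, so its minimum is min P + min Q + 3.
P'(x) = 4x - 16 vanishes at x ∈ {4}; Q'(y) = 6y - 18 vanishes at y ∈ {3}.
Local minima of P (where P''>0): P(4)=-32. Local minima of Q: Q(3)=-27.
So the global minimum of C is P(4) + Q(3) + 3 = -32 − 27 + 3 = -56, attained at (4, 3).

-56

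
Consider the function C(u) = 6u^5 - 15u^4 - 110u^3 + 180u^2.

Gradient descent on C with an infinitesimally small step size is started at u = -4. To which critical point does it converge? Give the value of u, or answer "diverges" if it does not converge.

C'(u) = 30u(u - 4)(u - 1)(u + 3), so C'(-4) = 4800.
Gradient descent moves in the -C' direction, i.e. u is decreasing.
There is no critical point below u=-4, and C' keeps the same sign, so the iterate runs off to −∞.

diverges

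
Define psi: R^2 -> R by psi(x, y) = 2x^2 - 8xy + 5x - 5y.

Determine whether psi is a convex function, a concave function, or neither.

psi is quadratic, so its Hessian is the constant matrix H = [[4, -8], [-8, 0]].
det(H) = -64, tr(H) = 4.
det(H) < 0, so H is indefinite: neither convex nor concave.

neither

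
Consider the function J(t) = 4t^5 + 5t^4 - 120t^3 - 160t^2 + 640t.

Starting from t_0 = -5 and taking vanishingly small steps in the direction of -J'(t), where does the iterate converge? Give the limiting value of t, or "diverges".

diverges

J'(t) = 20(t - 4)(t - 1)(t + 2)(t + 4), so J'(-5) = 3240.
Gradient descent moves in the -J' direction, i.e. t is decreasing.
There is no critical point below t=-5, and J' keeps the same sign, so the iterate runs off to −∞.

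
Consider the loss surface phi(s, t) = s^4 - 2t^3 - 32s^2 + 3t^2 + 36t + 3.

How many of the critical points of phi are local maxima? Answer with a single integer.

1

phi separates as a function of s plus a function of t, so ∇phi=0 decouples.
∂phi/∂s = 4s(s - 4)(s + 4) = 0 at s ∈ {-4, 0, 4}; ∂phi/∂t = -6(t - 3)(t + 2) = 0 at t ∈ {-2, 3}.
The Hessian is diagonal: diag(phi_ss, phi_tt). Second derivatives: phi_ss(-4)=128, phi_ss(0)=-64, phi_ss(4)=128; phi_tt(-2)=30, phi_tt(3)=-30.
Local maxima occur where both diagonal entries negative: (0, 3). Count: 1.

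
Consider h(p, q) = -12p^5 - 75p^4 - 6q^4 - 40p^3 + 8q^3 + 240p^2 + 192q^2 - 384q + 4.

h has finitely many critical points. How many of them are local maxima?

4

h separates as a function of p plus a function of q, so ∇h=0 decouples.
∂h/∂p = -60p(p - 1)(p + 2)(p + 4) = 0 at p ∈ {-4, -2, 0, 1}; ∂h/∂q = -24(q - 4)(q - 1)(q + 4) = 0 at q ∈ {-4, 1, 4}.
The Hessian is diagonal: diag(h_pp, h_qq). Second derivatives: h_pp(-4)=2400, h_pp(-2)=-720, h_pp(0)=480, h_pp(1)=-900; h_qq(-4)=-960, h_qq(1)=360, h_qq(4)=-576.
Local maxima occur where both diagonal entries negative: (-2, -4), (-2, 4), (1, -4), (1, 4). Count: 4.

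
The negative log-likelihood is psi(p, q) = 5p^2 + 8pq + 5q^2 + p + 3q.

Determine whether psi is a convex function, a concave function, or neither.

convex

psi is quadratic, so its Hessian is the constant matrix H = [[10, 8], [8, 10]].
det(H) = 36, tr(H) = 20.
det(H) > 0 and tr(H) > 0, so H is positive definite everywhere: convex.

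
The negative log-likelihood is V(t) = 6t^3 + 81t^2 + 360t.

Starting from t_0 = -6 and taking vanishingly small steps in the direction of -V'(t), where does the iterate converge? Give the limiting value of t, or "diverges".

V'(t) = 18(t + 4)(t + 5), so V'(-6) = 36.
Gradient descent moves in the -V' direction, i.e. t is decreasing.
There is no critical point below t=-6, and V' keeps the same sign, so the iterate runs off to −∞.

diverges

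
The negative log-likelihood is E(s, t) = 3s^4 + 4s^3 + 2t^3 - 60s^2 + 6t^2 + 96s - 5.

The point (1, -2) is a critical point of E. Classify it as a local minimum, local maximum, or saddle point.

local maximum

The mixed partial ∂²E/∂s∂t is 0, so the Hessian at any point is diag(E_ss, E_tt) = diag(12(3s^2 + 2s - 10), 12(t + 1)).
At (1, -2): H = diag(-60, -12).
Both eigenvalues are negative, so H is negative definite: a local maximum.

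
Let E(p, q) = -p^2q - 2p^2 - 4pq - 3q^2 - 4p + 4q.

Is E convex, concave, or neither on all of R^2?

The term -p^2q is cubic, so the Hessian is not constant.
∂²E/∂p² = -2q - 4, which takes both signs as q varies (negative for sufficiently large q). A diagonal entry of the Hessian changing sign means the Hessian is neither positive- nor negative-semidefinite on all of R^2.

neither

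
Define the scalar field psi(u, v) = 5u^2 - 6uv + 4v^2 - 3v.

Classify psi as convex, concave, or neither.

convex

psi is quadratic, so its Hessian is the constant matrix H = [[10, -6], [-6, 8]].
det(H) = 44, tr(H) = 18.
det(H) > 0 and tr(H) > 0, so H is positive definite everywhere: convex.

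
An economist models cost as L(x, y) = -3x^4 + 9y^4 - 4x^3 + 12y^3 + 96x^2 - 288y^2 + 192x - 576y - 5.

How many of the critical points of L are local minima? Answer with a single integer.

L separates as a function of x plus a function of y, so ∇L=0 decouples.
∂L/∂x = -12(x - 4)(x + 1)(x + 4) = 0 at x ∈ {-4, -1, 4}; ∂L/∂y = 36(y - 4)(y + 1)(y + 4) = 0 at y ∈ {-4, -1, 4}.
The Hessian is diagonal: diag(L_xx, L_yy). Second derivatives: L_xx(-4)=-288, L_xx(-1)=180, L_xx(4)=-480; L_yy(-4)=864, L_yy(-1)=-540, L_yy(4)=1440.
Local minima occur where both diagonal entries positive: (-1, -4), (-1, 4). Count: 2.

2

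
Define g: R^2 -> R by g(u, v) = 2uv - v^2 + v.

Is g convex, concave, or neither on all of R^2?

g is quadratic, so its Hessian is the constant matrix H = [[0, 2], [2, -2]].
det(H) = -4, tr(H) = -2.
det(H) < 0, so H is indefinite: neither convex nor concave.

neither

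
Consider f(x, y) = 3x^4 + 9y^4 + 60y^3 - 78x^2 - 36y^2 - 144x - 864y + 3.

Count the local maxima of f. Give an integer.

1

f separates as a function of x plus a function of y, so ∇f=0 decouples.
∂f/∂x = 12(x - 4)(x + 1)(x + 3) = 0 at x ∈ {-3, -1, 4}; ∂f/∂y = 36(y - 2)(y + 3)(y + 4) = 0 at y ∈ {-4, -3, 2}.
The Hessian is diagonal: diag(f_xx, f_yy). Second derivatives: f_xx(-3)=168, f_xx(-1)=-120, f_xx(4)=420; f_yy(-4)=216, f_yy(-3)=-180, f_yy(2)=1080.
Local maxima occur where both diagonal entries negative: (-1, -3). Count: 1.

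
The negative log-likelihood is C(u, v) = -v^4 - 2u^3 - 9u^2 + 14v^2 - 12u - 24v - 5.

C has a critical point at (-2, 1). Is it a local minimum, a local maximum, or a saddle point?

The mixed partial ∂²C/∂u∂v is 0, so the Hessian at any point is diag(C_uu, C_vv) = diag(-6(2u + 3), 4(-3v^2 + 7)).
At (-2, 1): H = diag(6, 16).
Both eigenvalues are positive, so H is positive definite: a local minimum.

local minimum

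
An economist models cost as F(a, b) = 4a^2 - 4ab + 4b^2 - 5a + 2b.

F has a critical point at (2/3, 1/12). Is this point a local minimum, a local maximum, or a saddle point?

local minimum

The Hessian of F is constant: H = [[8, -4], [-4, 8]].
det(H) = 8·8 − (-4)² = 48.
det(H) > 0 and tr(H) = 16 > 0, so H is positive definite and the point is a local minimum.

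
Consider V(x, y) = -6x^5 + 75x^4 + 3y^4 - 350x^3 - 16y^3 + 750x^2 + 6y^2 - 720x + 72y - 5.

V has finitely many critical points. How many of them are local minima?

V separates as a function of x plus a function of y, so ∇V=0 decouples.
∂V/∂x = -30(x - 4)(x - 3)(x - 2)(x - 1) = 0 at x ∈ {1, 2, 3, 4}; ∂V/∂y = 12(y - 3)(y - 2)(y + 1) = 0 at y ∈ {-1, 2, 3}.
The Hessian is diagonal: diag(V_xx, V_yy). Second derivatives: V_xx(1)=180, V_xx(2)=-60, V_xx(3)=60, V_xx(4)=-180; V_yy(-1)=144, V_yy(2)=-36, V_yy(3)=48.
Local minima occur where both diagonal entries positive: (1, -1), (1, 3), (3, -1), (3, 3). Count: 4.

4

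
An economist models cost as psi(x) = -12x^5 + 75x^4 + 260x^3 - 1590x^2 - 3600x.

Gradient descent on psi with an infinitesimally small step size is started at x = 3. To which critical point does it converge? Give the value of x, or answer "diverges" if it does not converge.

4

psi'(x) = -60(x - 5)(x - 4)(x + 1)(x + 3), so psi'(3) = -2880.
Gradient descent moves in the -psi' direction, i.e. x is increasing.
The nearest critical point in that direction is x = 4, where psi'' = 2100 > 0 (a local minimum). The iterate converges there.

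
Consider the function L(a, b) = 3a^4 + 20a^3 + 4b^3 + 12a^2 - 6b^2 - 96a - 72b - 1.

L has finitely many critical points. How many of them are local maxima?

1

L separates as a function of a plus a function of b, so ∇L=0 decouples.
∂L/∂a = 12(a - 1)(a + 2)(a + 4) = 0 at a ∈ {-4, -2, 1}; ∂L/∂b = 12(b - 3)(b + 2) = 0 at b ∈ {-2, 3}.
The Hessian is diagonal: diag(L_aa, L_bb). Second derivatives: L_aa(-4)=120, L_aa(-2)=-72, L_aa(1)=180; L_bb(-2)=-60, L_bb(3)=60.
Local maxima occur where both diagonal entries negative: (-2, -2). Count: 1.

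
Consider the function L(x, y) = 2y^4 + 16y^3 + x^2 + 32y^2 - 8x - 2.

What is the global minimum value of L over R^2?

-18

L(x,y) separates as P(x) + Q(y) − 2, so its minimum is min P + min Q − 2.
P'(x) = 2x - 8 vanishes at x ∈ {4}; Q'(y) = 8y(y + 2)(y + 4) vanishes at y ∈ {-4, -2, 0}.
Local minima of P (where P''>0): P(4)=-16. Local minima of Q: Q(-4)=0, Q(0)=0.
So the global minimum of L is P(4) + Q(-4) − 2 = -16 + 0 − 2 = -18, attained at (4, -4).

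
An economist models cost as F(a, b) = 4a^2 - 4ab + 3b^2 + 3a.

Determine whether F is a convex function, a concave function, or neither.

F is quadratic, so its Hessian is the constant matrix H = [[8, -4], [-4, 6]].
det(H) = 32, tr(H) = 14.
det(H) > 0 and tr(H) > 0, so H is positive definite everywhere: convex.

convex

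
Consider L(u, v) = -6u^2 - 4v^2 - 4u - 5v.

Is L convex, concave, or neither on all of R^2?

L is quadratic, so its Hessian is the constant matrix H = [[-12, 0], [0, -8]].
det(H) = 96, tr(H) = -20.
det(H) > 0 and tr(H) < 0, so H is negative definite everywhere: concave.

concave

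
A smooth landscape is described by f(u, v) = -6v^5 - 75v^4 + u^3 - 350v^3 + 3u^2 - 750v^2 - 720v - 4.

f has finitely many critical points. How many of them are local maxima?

f separates as a function of u plus a function of v, so ∇f=0 decouples.
∂f/∂u = 3u(u + 2) = 0 at u ∈ {-2, 0}; ∂f/∂v = -30(v + 1)(v + 2)(v + 3)(v + 4) = 0 at v ∈ {-4, -3, -2, -1}.
The Hessian is diagonal: diag(f_uu, f_vv). Second derivatives: f_uu(-2)=-6, f_uu(0)=6; f_vv(-4)=180, f_vv(-3)=-60, f_vv(-2)=60, f_vv(-1)=-180.
Local maxima occur where both diagonal entries negative: (-2, -3), (-2, -1). Count: 2.

2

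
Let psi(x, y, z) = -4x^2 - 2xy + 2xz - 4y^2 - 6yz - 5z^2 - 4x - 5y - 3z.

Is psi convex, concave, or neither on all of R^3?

concave

psi is quadratic, so its Hessian is the constant matrix H = [[-8, -2, 2], [-2, -8, -6], [2, -6, -10]].
Leading principal minors: -8, 60, -232.
Signs alternate −, +, − ⇒ H ≺ 0 ⇒ concave.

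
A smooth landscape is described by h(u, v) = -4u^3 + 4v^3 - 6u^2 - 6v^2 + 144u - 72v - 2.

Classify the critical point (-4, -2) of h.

saddle point

The mixed partial ∂²h/∂u∂v is 0, so the Hessian at any point is diag(h_uu, h_vv) = diag(-12(2u + 1), 12(2v - 1)).
At (-4, -2): H = diag(84, -60).
The eigenvalues have opposite signs, so H is indefinite: a saddle point.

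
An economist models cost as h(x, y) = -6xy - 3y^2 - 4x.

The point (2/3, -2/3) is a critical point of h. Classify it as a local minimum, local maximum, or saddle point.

The Hessian of h is constant: H = [[0, -6], [-6, -6]].
det(H) = 0·(-6) − (-6)² = -36.
Since det(H) < 0, H is indefinite and the critical point is a saddle point.

saddle point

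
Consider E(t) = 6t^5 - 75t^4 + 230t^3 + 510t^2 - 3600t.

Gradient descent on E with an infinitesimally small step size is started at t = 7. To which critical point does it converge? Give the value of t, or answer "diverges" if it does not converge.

5

E'(t) = 30(t - 5)(t - 4)(t - 3)(t + 2), so E'(7) = 6480.
Gradient descent moves in the -E' direction, i.e. t is decreasing.
The nearest critical point in that direction is t = 5, where E'' = 420 > 0 (a local minimum). The iterate converges there.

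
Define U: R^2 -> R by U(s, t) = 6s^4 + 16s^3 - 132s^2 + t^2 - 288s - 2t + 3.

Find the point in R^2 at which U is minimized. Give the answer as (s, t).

(3, 1)

U(s,t) separates as P(s) + Q(t) + 3, so its minimum is min P + min Q + 3.
P'(s) = 24(s - 3)(s + 1)(s + 4) vanishes at s ∈ {-4, -1, 3}; Q'(t) = 2(t - 1) vanishes at t ∈ {1}.
Local minima of P (where P''>0): P(-4)=-448, P(3)=-1134. Local minima of Q: Q(1)=-1.
So the global minimum of U is P(3) + Q(1) + 3 = -1134 − 1 + 3 = -1132, attained at (3, 1).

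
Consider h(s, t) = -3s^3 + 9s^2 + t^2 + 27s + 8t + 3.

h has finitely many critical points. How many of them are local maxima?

0

h separates as a function of s plus a function of t, so ∇h=0 decouples.
∂h/∂s = -9(s - 3)(s + 1) = 0 at s ∈ {-1, 3}; ∂h/∂t = 2(t + 4) = 0 at t ∈ {-4}.
The Hessian is diagonal: diag(h_ss, h_tt). Second derivatives: h_ss(-1)=36, h_ss(3)=-36; h_tt(-4)=2.
Local maxima occur where both diagonal entries negative: none. Count: 0.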